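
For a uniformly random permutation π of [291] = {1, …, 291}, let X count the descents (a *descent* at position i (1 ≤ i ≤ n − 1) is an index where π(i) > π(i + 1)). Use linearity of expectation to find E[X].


Write X = Σ X_I over i = 1, …, 290, with X_I the indicator of one descent.
There are 290 indicators.
For each fixed i, the pair (π(i), π(i+1)) is a uniformly random ordered pair of distinct values from {1, …, 291}; by symmetry P[π(i) > π(i+1)] = 1/2.
By linearity: E[X] = 290 · (1/2) = (291 − 1) · (1/2) = 145 ≈ 145.00000.

E[X] = 145 = 145.00000.


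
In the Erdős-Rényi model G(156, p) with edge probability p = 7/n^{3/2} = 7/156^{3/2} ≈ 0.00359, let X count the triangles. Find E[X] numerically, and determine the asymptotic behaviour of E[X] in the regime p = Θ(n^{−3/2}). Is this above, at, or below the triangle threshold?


Number of potential triangles: C(156, 3) = 620620.
Each occurs with probability p³ ≈ (0.00359)³ ≈ 4.63696e-08.
By linearity: E[X] = C(156, 3)·p³ ≈ 620620 · 4.63696e-08 ≈ 0.029.
Since α = 3/2 > 1, p = c/n^{3/2} = o(1/n) is below the triangle threshold p ~ 1/n. Asymptotically E[X] ~ (c³/6)·n^{3(1−α)} = (7³/6)·n^{-1.5} → 0, so by Markov's inequality G has no triangles w.h.p.

E[X] ≈ 0.029; in regime p = Θ(1/n^{3/2}) E[X] tends to 0 (below the triangle threshold p ~ 1/n).


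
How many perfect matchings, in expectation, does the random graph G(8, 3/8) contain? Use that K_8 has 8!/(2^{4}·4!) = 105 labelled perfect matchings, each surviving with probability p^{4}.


K_8 has 8!/(2^{4}·4!) = 105 labelled perfect matchings.
For each such perfect matching H, let X_H = 1 if all 4 edges of H are present in G. Then P[X_H = 1] = p^{4} = (3/8)^{4} = 81/4096.
By linearity of expectation: E[X] = Σ_H E[X_H] = 105 · p^{4} = 105 · 81/4096 = 8505/4096.
Numerically: E[X] ≈ 2.07642.

E[X] = 105 · (3/8)^{4} = 8505/4096 ≈ 2.07642.


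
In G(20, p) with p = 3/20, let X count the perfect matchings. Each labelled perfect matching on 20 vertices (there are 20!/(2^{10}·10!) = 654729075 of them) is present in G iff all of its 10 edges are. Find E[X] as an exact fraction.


K_20 has 20!/(2^{10}·10!) = 654729075 labelled perfect matchings.
For each such perfect matching H, let X_H = 1 if all 10 edges of H are present in G. Then P[X_H = 1] = p^{10} = (3/20)^{10} = 59049/10240000000000.
Summing the indicators: E[X] = Σ_H E[X_H] = 654729075 · p^{10} = 654729075 · 59049/10240000000000 = 1546443885987/409600000000.
Numerically: E[X] ≈ 3.78.

E[X] = 654729075 · (3/20)^{10} = 1546443885987/409600000000 ≈ 3.78.


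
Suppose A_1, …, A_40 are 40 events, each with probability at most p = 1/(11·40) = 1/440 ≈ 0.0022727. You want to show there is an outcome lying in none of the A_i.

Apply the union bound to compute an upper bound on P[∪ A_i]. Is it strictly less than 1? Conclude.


Union bound: P[∪_{i=1}^{40} A_i] ≤ Σ_i P[A_i] ≤ 40·p = 40·(1/440) = 1/11.
Numerically: 1/11 ≈ 0.0909091.
Is 1/11 < 1? YES.
Since P[∪ A_i] ≤ 1/11 < 1, the complement has P[∩ A_i^c] ≥ 1 − 1/11 = 10/11 > 0, so some outcome avoids every A_i.

40·p = 1/11 ≈ 0.0909091; existence CERTIFIED by the union bound.


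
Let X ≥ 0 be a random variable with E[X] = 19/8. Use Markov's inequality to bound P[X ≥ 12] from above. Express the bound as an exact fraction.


μ = E[X] = 19/8, a = 12.
Markov: P[X ≥ 12] ≤ μ/a = (19/8)/12 = 19/96.
Numerically: ≈ 0.1979.
(Since a = 12 > μ = 2.3750, the bound 19/96 is < 1 and informative.)

P[X ≥ 12] ≤ 19/96 ≈ 0.1979.


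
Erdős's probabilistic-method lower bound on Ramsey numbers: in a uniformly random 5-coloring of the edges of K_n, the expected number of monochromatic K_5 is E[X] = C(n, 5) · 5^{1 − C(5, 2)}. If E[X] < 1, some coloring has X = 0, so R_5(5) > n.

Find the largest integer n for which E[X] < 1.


We need C(n, 5) · 5^{1 − 10} < 1, i.e. C(n, 5) < 5^{10 − 1} = 1953125.
Check values of n near the boundary:
  n = 48: C(48, 5) = 1712304; 1712304 < 1953125? YES
  n = 49: C(49, 5) = 1906884; 1906884 < 1953125? YES
  n = 50: C(50, 5) = 2118760; 2118760 < 1953125? NO
  n = 51: C(51, 5) = 2349060; 2349060 < 1953125? NO
The largest n with C(n, 5) < 1953125 is n = 49 (where E[X] = 1906884/1953125 ≈ 0.97632). Hence R_5(5) > 49, i.e. R_5(5) ≥ 50.

Largest n = 49; hence R_5(5) > 49.


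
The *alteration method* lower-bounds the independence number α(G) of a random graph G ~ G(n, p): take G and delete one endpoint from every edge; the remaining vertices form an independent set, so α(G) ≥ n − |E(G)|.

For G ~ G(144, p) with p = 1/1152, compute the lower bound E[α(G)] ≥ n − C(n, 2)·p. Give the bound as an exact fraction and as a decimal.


E[|E(G)|] = C(144, 2)·p = 10296 · (1/1152) = 143/16.
E[α(G)] ≥ n − E[|E(G)|] = 144 − 143/16 = 2161/16.
Numerically: ≈ 135.062500.
(This is only a lower bound; the true E[α(G)] may be larger.)

E[α(G)] ≥ 2161/16 ≈ 135.062500.


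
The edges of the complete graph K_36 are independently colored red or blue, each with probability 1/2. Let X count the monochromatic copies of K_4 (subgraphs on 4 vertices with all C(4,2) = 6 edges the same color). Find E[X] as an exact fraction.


Let X = Σ_S X_S over the C(36, 4) = 58905 subsets S of size 4, where X_S = 1 if the K_4 on S is monochromatic.
For a fixed S, the K_4 on S has C(4, 2) = 6 edges. P[all 6 edges red] = (1/2)^6, and likewise for blue, so P[monochromatic] = 2·(1/2)^6 = 2^{1 − 6} = 1/32.
Summing: E[X] = C(36, 4) · 2^{1 − 6} = 58905 · 1/32 = 58905/32.
Numerically: E[X] ≈ 1840.78125.

E[X] = C(36,4)·2^(1−C(4,2)) = 58905/32 ≈ 1840.78125.


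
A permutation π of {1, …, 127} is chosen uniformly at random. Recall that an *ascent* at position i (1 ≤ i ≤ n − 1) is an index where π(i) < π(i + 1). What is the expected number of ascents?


Write X = Σ X_I over i = 1, …, 126, with X_I the indicator of one ascent.
There are 126 indicators.
For each fixed i, the pair (π(i), π(i+1)) is a uniformly random ordered pair of distinct values from {1, …, 127}; by symmetry P[π(i) < π(i+1)] = 1/2.
By linearity: E[X] = 126 · (1/2) = (127 − 1) · (1/2) = 63 ≈ 63.000000.

E[X] = 63 = 63.000000.


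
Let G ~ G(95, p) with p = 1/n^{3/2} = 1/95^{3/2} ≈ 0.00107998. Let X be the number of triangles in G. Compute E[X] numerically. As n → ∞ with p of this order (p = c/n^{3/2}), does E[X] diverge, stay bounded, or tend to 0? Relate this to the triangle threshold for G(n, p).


Number of potential triangles: C(95, 3) = 138415.
Each occurs with probability p³ ≈ (0.00107998)³ ≈ 1.25963226e-09.
By linearity: E[X] = C(95, 3)·p³ ≈ 138415 · 1.25963226e-09 ≈ 0.000174.
Since α = 3/2 > 1, p = c/n^{3/2} = o(1/n) is below the triangle threshold p ~ 1/n. Asymptotically E[X] ~ (c³/6)·n^{3(1−α)} = (1³/6)·n^{-1.5} → 0, so by Markov's inequality G has no triangles w.h.p.

E[X] ≈ 0.000174; in regime p = Θ(1/n^{3/2}) E[X] tends to 0 (below the triangle threshold p ~ 1/n).


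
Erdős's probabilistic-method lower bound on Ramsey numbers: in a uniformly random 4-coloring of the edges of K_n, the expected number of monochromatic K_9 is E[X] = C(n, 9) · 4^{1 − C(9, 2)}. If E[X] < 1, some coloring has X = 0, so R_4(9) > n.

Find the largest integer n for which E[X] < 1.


We need C(n, 9) · 4^{1 − 36} < 1, i.e. C(n, 9) < 4^{36 − 1} = 1180591620717411303424.
Check values of n near the boundary:
  n = 909: C(909, 9) = 1122169012923711463931; 1122169012923711463931 < 1180591620717411303424? YES
  n = 910: C(910, 9) = 1133378248346922788210; 1133378248346922788210 < 1180591620717411303424? YES
  n = 911: C(911, 9) = 1144686900492291197405; 1144686900492291197405 < 1180591620717411303424? YES
  n = 912: C(912, 9) = 1156095740032081475120; 1156095740032081475120 < 1180591620717411303424? YES
  n = 913: C(913, 9) = 1167605542753639808390; 1167605542753639808390 < 1180591620717411303424? YES
  n = 914: C(914, 9) = 1179217089587653905932; 1179217089587653905932 < 1180591620717411303424? YES
  n = 915: C(915, 9) = 1190931166636537885130; 1190931166636537885130 < 1180591620717411303424? NO
  n = 916: C(916, 9) = 1202748565202942340440; 1202748565202942340440 < 1180591620717411303424? NO
The largest n with C(n, 9) < 1180591620717411303424 is n = 914 (where E[X] = 294804272396913476483/295147905179352825856 ≈ 0.999). Hence R_4(9) > 914, i.e. R_4(9) ≥ 915.

Largest n = 914; hence R_4(9) > 914.


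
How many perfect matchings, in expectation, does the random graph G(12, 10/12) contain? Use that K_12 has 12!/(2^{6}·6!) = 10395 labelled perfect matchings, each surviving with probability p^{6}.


K_12 has 12!/(2^{6}·6!) = 10395 labelled perfect matchings.
For each such perfect matching H, let X_H = 1 if all 6 edges of H are present in G. Then P[X_H = 1] = p^{6} = (5/6)^{6} = 15625/46656.
By linearity: E[X] = Σ_H E[X_H] = 10395 · p^{6} = 10395 · 15625/46656 = 6015625/1728.
Numerically: E[X] ≈ 3481.3.

E[X] = 10395 · (5/6)^{6} = 6015625/1728 ≈ 3481.3.


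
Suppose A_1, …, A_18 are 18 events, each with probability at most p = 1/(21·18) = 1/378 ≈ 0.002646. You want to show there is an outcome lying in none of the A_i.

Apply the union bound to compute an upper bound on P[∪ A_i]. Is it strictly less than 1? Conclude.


Union bound: P[∪_{i=1}^{18} A_i] ≤ Σ_i P[A_i] ≤ 18·p = 18·(1/378) = 1/21.
Numerically: 1/21 ≈ 0.047619.
Is 1/21 < 1? YES.
Since P[∪ A_i] ≤ 1/21 < 1, the complement has P[∩ A_i^c] ≥ 1 − 1/21 = 20/21 > 0, so some outcome avoids every A_i.

18·p = 1/21 ≈ 0.047619; existence CERTIFIED by the union bound.


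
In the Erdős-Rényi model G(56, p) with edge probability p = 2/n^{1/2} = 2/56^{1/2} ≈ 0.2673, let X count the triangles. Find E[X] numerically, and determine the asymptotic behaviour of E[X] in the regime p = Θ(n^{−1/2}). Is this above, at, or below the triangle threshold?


Number of potential triangles: C(56, 3) = 27720.
Each occurs with probability p³ ≈ (0.2673)³ ≈ 1.909009e-02.
By linearity: E[X] = C(56, 3)·p³ ≈ 27720 · 1.909009e-02 ≈ 529.1773.
Since α = 1/2 < 1, p = c/n^{1/2} ≫ 1/n is above the triangle threshold p ~ 1/n. Asymptotically E[X] ~ (c³/6)·n^{3(1−α)} = (2³/6)·n^{1.5} → ∞; triangles are abundant w.h.p.

E[X] ≈ 529.1773; in regime p = Θ(1/n^{1/2}) E[X] diverges (above the triangle threshold p ~ 1/n).


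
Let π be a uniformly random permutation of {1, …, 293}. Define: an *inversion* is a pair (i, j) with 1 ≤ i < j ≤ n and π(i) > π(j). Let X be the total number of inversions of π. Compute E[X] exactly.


Write X = Σ X_I over the C(293, 2) = 42778 pairs i < j, with X_I the indicator of one inversion.
There are 42778 indicators.
For each fixed pair i < j, the values π(i) and π(j) are two distinct elements of {1, …, 293} in uniformly random order; by symmetry P[π(i) > π(j)] = 1/2.
By linearity: E[X] = 42778 · (1/2) = C(293, 2) · (1/2) = 42778/2 = 21389 ≈ 21389.000.

E[X] = 21389 = 21389.000.


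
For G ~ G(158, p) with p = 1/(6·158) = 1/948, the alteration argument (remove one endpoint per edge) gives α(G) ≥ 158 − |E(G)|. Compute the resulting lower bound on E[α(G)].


E[|E(G)|] = C(158, 2)·p = 12403 · (1/948) = 157/12.
E[α(G)] ≥ n − E[|E(G)|] = 158 − 157/12 = 1739/12.
Numerically: ≈ 144.91667.
(This is only a lower bound; the true E[α(G)] may be larger.)

E[α(G)] ≥ 1739/12 ≈ 144.91667.


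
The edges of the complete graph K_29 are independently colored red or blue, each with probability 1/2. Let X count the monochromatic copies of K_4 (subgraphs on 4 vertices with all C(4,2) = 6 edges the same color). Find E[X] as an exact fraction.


Let X = Σ_S X_S over the C(29, 4) = 23751 subsets S of size 4, where X_S = 1 if the K_4 on S is monochromatic.
For a fixed S, the K_4 on S has C(4, 2) = 6 edges. P[all 6 edges red] = (1/2)^6, and likewise for blue, so P[monochromatic] = 2·(1/2)^6 = 2^{1 − 6} = 1/32.
By linearity of expectation: E[X] = C(29, 4) · 2^{1 − 6} = 23751 · 1/32 = 23751/32.
Numerically: E[X] ≈ 742.218750.

E[X] = C(29,4)·2^(1−C(4,2)) = 23751/32 ≈ 742.218750.


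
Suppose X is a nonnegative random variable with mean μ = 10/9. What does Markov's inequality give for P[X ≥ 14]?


μ = E[X] = 10/9, a = 14.
Markov: P[X ≥ 14] ≤ μ/a = (10/9)/14 = 5/63.
Numerically: ≈ 0.079.
(Since a = 14 > μ = 1.111, the bound 5/63 is < 1 and informative.)

P[X ≥ 14] ≤ 5/63 ≈ 0.079.


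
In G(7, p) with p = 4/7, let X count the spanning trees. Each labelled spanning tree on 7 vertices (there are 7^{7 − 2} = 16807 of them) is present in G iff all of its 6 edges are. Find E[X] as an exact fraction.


K_7 has 7^{7 − 2} = 16807 labelled spanning trees.
For each such spanning tree H, let X_H = 1 if all 6 edges of H are present in G. Then P[X_H = 1] = p^{6} = (4/7)^{6} = 4096/117649.
By linearity: E[X] = Σ_H E[X_H] = 16807 · p^{6} = 16807 · 4096/117649 = 4096/7.
Numerically: E[X] ≈ 585.1.

E[X] = 16807 · (4/7)^{6} = 4096/7 ≈ 585.1.


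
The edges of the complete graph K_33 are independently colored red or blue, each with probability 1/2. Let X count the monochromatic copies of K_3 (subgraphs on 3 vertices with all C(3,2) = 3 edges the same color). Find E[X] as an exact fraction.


Let X = Σ_S X_S over the C(33, 3) = 5456 subsets S of size 3, where X_S = 1 if the K_3 on S is monochromatic.
For a fixed S, the K_3 on S has C(3, 2) = 3 edges. P[all 3 edges red] = (1/2)^3, and likewise for blue, so P[monochromatic] = 2·(1/2)^3 = 2^{1 − 3} = 1/4.
By linearity of expectation: E[X] = C(33, 3) · 2^{1 − 3} = 5456 · 1/4 = 1364.
Numerically: E[X] ≈ 1364.000000.

E[X] = C(33,3)·2^(1−C(3,2)) = 1364 ≈ 1364.000000.


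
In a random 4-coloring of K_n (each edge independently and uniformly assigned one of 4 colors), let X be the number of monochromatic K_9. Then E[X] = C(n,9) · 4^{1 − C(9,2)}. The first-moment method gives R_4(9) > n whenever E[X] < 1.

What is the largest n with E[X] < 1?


We need C(n, 9) · 4^{1 − 36} < 1, i.e. C(n, 9) < 4^{36 − 1} = 1180591620717411303424.
Check values of n near the boundary:
  n = 909: C(909, 9) = 1122169012923711463931; 1122169012923711463931 < 1180591620717411303424? YES
  n = 910: C(910, 9) = 1133378248346922788210; 1133378248346922788210 < 1180591620717411303424? YES
  n = 911: C(911, 9) = 1144686900492291197405; 1144686900492291197405 < 1180591620717411303424? YES
  n = 912: C(912, 9) = 1156095740032081475120; 1156095740032081475120 < 1180591620717411303424? YES
  n = 913: C(913, 9) = 1167605542753639808390; 1167605542753639808390 < 1180591620717411303424? YES
  n = 914: C(914, 9) = 1179217089587653905932; 1179217089587653905932 < 1180591620717411303424? YES
  n = 915: C(915, 9) = 1190931166636537885130; 1190931166636537885130 < 1180591620717411303424? NO
  n = 916: C(916, 9) = 1202748565202942340440; 1202748565202942340440 < 1180591620717411303424? NO
The largest n with C(n, 9) < 1180591620717411303424 is n = 914 (where E[X] = 294804272396913476483/295147905179352825856 ≈ 0.9988). Hence R_4(9) > 914, i.e. R_4(9) ≥ 915.

Largest n = 914; hence R_4(9) > 914.


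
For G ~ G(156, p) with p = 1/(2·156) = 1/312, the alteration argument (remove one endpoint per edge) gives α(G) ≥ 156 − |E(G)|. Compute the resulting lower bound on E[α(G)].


E[|E(G)|] = C(156, 2)·p = 12090 · (1/312) = 155/4.
E[α(G)] ≥ n − E[|E(G)|] = 156 − 155/4 = 469/4.
Numerically: ≈ 117.2500.
(This is only a lower bound; the true E[α(G)] may be larger.)

E[α(G)] ≥ 469/4 ≈ 117.2500.


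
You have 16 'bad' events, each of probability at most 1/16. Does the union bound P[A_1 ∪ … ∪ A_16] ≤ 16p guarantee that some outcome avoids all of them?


Union bound: P[∪_{i=1}^{16} A_i] ≤ Σ_i P[A_i] ≤ 16·p = 16·(1/16) = 1.
Numerically: 1 ≈ 1.0000000.
Is 1 < 1? NO.
Since the bound 1 is ≥ 1, the union bound is uninformative here; it does NOT by itself certify existence.

16·p = 1 ≈ 1.0000000; existence NOT certified by the union bound.


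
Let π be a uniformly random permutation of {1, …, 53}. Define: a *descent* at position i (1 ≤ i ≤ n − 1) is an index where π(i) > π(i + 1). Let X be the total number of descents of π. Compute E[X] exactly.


Write X = Σ X_I over i = 1, …, 52, with X_I the indicator of one descent.
There are 52 indicators.
For each fixed i, the pair (π(i), π(i+1)) is a uniformly random ordered pair of distinct values from {1, …, 53}; by symmetry P[π(i) > π(i+1)] = 1/2.
By linearity: E[X] = 52 · (1/2) = (53 − 1) · (1/2) = 26 ≈ 26.000.

E[X] = 26 = 26.000.


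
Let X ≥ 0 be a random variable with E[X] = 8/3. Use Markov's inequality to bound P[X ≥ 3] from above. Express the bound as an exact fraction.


μ = E[X] = 8/3, a = 3.
Markov: P[X ≥ 3] ≤ μ/a = (8/3)/3 = 8/9.
Numerically: ≈ 0.889.
(Since a = 3 > μ = 2.667, the bound 8/9 is < 1 and informative.)

P[X ≥ 3] ≤ 8/9 ≈ 0.889.


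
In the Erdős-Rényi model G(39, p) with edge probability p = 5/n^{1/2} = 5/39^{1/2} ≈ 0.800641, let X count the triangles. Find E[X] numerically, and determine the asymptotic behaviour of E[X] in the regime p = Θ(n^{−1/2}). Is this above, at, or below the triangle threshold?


Number of potential triangles: C(39, 3) = 9139.
Each occurs with probability p³ ≈ (0.800641)³ ≈ 5.13231262e-01.
By linearity: E[X] = C(39, 3)·p³ ≈ 9139 · 5.13231262e-01 ≈ 4690.420505.
Since α = 1/2 < 1, p = c/n^{1/2} ≫ 1/n is above the triangle threshold p ~ 1/n. Asymptotically E[X] ~ (c³/6)·n^{3(1−α)} = (5³/6)·n^{1.5} → ∞; triangles are abundant w.h.p.

E[X] ≈ 4690.420505; in regime p = Θ(1/n^{1/2}) E[X] diverges (above the triangle threshold p ~ 1/n).


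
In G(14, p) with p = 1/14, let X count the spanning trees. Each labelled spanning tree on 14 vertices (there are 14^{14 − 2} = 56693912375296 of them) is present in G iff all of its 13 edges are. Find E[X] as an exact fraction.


K_14 has 14^{14 − 2} = 56693912375296 labelled spanning trees.
For each such spanning tree H, let X_H = 1 if all 13 edges of H are present in G. Then P[X_H = 1] = p^{13} = (1/14)^{13} = 1/793714773254144.
Summing the indicators: E[X] = Σ_H E[X_H] = 56693912375296 · p^{13} = 56693912375296 · 1/793714773254144 = 1/14.
Numerically: E[X] ≈ 0.07143.

E[X] = 56693912375296 · (1/14)^{13} = 1/14 ≈ 0.07143.


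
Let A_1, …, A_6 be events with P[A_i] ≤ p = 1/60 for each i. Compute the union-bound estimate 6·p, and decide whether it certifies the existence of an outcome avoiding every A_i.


Union bound: P[∪_{i=1}^{6} A_i] ≤ Σ_i P[A_i] ≤ 6·p = 6·(1/60) = 1/10.
Numerically: 1/10 ≈ 0.10000.
Is 1/10 < 1? YES.
Since P[∪ A_i] ≤ 1/10 < 1, the complement has P[∩ A_i^c] ≥ 1 − 1/10 = 9/10 > 0, so some outcome avoids every A_i.

6·p = 1/10 ≈ 0.10000; existence CERTIFIED by the union bound.


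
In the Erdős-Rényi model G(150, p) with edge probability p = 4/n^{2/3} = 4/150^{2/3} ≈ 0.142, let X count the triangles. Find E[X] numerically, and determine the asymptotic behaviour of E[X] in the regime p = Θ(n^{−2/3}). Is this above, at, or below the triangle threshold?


Number of potential triangles: C(150, 3) = 551300.
Each occurs with probability p³ ≈ (0.142)³ ≈ 2.84444e-03.
By linearity: E[X] = C(150, 3)·p³ ≈ 551300 · 2.84444e-03 ≈ 1568.142.
Since α = 2/3 < 1, p = c/n^{2/3} ≫ 1/n is above the triangle threshold p ~ 1/n. Asymptotically E[X] ~ (c³/6)·n^{3(1−α)} = (4³/6)·n^{1} → ∞; triangles are abundant w.h.p.

E[X] ≈ 1568.142; in regime p = Θ(1/n^{2/3}) E[X] diverges (above the triangle threshold p ~ 1/n).


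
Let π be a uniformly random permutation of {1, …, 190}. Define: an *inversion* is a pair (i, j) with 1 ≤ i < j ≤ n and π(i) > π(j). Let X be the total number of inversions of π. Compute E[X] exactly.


Write X = Σ X_I over the C(190, 2) = 17955 pairs i < j, with X_I the indicator of one inversion.
There are 17955 indicators.
For each fixed pair i < j, the values π(i) and π(j) are two distinct elements of {1, …, 190} in uniformly random order; by symmetry P[π(i) > π(j)] = 1/2.
By linearity: E[X] = 17955 · (1/2) = C(190, 2) · (1/2) = 17955/2 = 17955/2 ≈ 8977.5000.

E[X] = 17955/2 = 8977.5000.


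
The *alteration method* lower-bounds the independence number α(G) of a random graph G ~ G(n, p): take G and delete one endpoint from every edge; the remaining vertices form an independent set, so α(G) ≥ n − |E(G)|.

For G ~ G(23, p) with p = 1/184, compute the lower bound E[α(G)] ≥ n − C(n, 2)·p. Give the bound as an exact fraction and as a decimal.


E[|E(G)|] = C(23, 2)·p = 253 · (1/184) = 11/8.
E[α(G)] ≥ n − E[|E(G)|] = 23 − 11/8 = 173/8.
Numerically: ≈ 21.6250.
(This is only a lower bound; the true E[α(G)] may be larger.)

E[α(G)] ≥ 173/8 ≈ 21.6250.


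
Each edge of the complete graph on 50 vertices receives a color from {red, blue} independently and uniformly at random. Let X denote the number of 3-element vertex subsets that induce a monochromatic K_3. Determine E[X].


Let X = Σ_S X_S over the C(50, 3) = 19600 subsets S of size 3, where X_S = 1 if the K_3 on S is monochromatic.
For a fixed S, the K_3 on S has C(3, 2) = 3 edges. P[all 3 edges red] = (1/2)^3, and likewise for blue, so P[monochromatic] = 2·(1/2)^3 = 2^{1 − 3} = 1/4.
Summing: E[X] = C(50, 3) · 2^{1 − 3} = 19600 · 1/4 = 4900.
Numerically: E[X] ≈ 4900.0000.

E[X] = C(50,3)·2^(1−C(3,2)) = 4900 ≈ 4900.0000.


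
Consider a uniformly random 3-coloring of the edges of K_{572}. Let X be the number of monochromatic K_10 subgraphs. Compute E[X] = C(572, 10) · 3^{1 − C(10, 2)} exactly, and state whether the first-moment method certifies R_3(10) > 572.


E[X] = C(572, 10) · 3^{1 − 45} = 954640815642161682606 · 3^{−44} = 954640815642161682606/984770902183611232881.
As a reduced fraction: E[X] = 106071201738017964734/109418989131512359209 ≈ 0.96940.
Is E[X] < 1? YES.
Since E[X] < 1, there exists a 3-coloring of K_{572} with no monochromatic K_10; hence R_3(10) > 572.

E[X] = 106071201738017964734/109418989131512359209 ≈ 0.96940; E[X] < 1, so R_3(10) > 572.


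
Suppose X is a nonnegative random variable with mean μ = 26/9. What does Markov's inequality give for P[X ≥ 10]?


μ = E[X] = 26/9, a = 10.
Markov: P[X ≥ 10] ≤ μ/a = (26/9)/10 = 13/45.
Numerically: ≈ 0.28889.
(Since a = 10 > μ = 2.88889, the bound 13/45 is < 1 and informative.)

P[X ≥ 10] ≤ 13/45 ≈ 0.28889.


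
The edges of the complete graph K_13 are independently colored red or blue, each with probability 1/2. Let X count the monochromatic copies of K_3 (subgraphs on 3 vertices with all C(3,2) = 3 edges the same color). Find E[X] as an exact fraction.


Let X = Σ_S X_S over the C(13, 3) = 286 subsets S of size 3, where X_S = 1 if the K_3 on S is monochromatic.
For a fixed S, the K_3 on S has C(3, 2) = 3 edges. P[all 3 edges red] = (1/2)^3, and likewise for blue, so P[monochromatic] = 2·(1/2)^3 = 2^{1 − 3} = 1/4.
By linearity of expectation: E[X] = C(13, 3) · 2^{1 − 3} = 286 · 1/4 = 143/2.
Numerically: E[X] ≈ 71.500.

E[X] = C(13,3)·2^(1−C(3,2)) = 143/2 ≈ 71.500.


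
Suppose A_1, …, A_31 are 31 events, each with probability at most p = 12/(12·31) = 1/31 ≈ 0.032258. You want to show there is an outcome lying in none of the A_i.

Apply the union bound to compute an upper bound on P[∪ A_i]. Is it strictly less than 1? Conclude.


Union bound: P[∪_{i=1}^{31} A_i] ≤ Σ_i P[A_i] ≤ 31·p = 31·(1/31) = 1.
Numerically: 1 ≈ 1.000000.
Is 1 < 1? NO.
Since the bound 1 is ≥ 1, the union bound is uninformative here; it does NOT by itself certify existence.

31·p = 1 ≈ 1.000000; existence NOT certified by the union bound.


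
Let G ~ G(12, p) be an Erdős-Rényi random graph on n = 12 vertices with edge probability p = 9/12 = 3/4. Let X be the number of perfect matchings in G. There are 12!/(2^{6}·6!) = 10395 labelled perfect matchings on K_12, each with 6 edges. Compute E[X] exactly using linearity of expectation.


K_12 has 12!/(2^{6}·6!) = 10395 labelled perfect matchings.
For each such perfect matching H, let X_H = 1 if all 6 edges of H are present in G. Then P[X_H = 1] = p^{6} = (3/4)^{6} = 729/4096.
By linearity of expectation: E[X] = Σ_H E[X_H] = 10395 · p^{6} = 10395 · 729/4096 = 7577955/4096.
Numerically: E[X] ≈ 1850.09.

E[X] = 10395 · (3/4)^{6} = 7577955/4096 ≈ 1850.09.


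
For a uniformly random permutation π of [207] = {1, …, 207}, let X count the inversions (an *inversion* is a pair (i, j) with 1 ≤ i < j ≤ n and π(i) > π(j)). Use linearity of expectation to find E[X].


Write X = Σ X_I over the C(207, 2) = 21321 pairs i < j, with X_I the indicator of one inversion.
There are 21321 indicators.
For each fixed pair i < j, the values π(i) and π(j) are two distinct elements of {1, …, 207} in uniformly random order; by symmetry P[π(i) > π(j)] = 1/2.
By linearity: E[X] = 21321 · (1/2) = C(207, 2) · (1/2) = 21321/2 = 21321/2 ≈ 10660.5000.

E[X] = 21321/2 = 10660.5000.


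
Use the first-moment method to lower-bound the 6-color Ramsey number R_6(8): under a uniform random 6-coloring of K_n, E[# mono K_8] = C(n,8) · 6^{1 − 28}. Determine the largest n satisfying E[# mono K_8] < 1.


We need C(n, 8) · 6^{1 − 28} < 1, i.e. C(n, 8) < 6^{28 − 1} = 1023490369077469249536.
Check values of n near the boundary:
  n = 1589: C(1589, 8) = 990389025825605844438; 990389025825605844438 < 1023490369077469249536? YES
  n = 1590: C(1590, 8) = 995397314198933813310; 995397314198933813310 < 1023490369077469249536? YES
  n = 1591: C(1591, 8) = 1000427749141189953870; 1000427749141189953870 < 1023490369077469249536? YES
  n = 1592: C(1592, 8) = 1005480414540892933435; 1005480414540892933435 < 1023490369077469249536? YES
  n = 1593: C(1593, 8) = 1010555394551193970323; 1010555394551193970323 < 1023490369077469249536? YES
  n = 1594: C(1594, 8) = 1015652773590544255167; 1015652773590544255167 < 1023490369077469249536? YES
  n = 1595: C(1595, 8) = 1020772636343363633895; 1020772636343363633895 < 1023490369077469249536? YES
  n = 1596: C(1596, 8) = 1025915067760710553965; 1025915067760710553965 < 1023490369077469249536? NO
  n = 1597: C(1597, 8) = 1031080153060953275445; 1031080153060953275445 < 1023490369077469249536? NO
The largest n with C(n, 8) < 1023490369077469249536 is n = 1595 (where E[X] = 113419181815929292655/113721152119718805504 ≈ 0.997). Hence R_6(8) > 1595, i.e. R_6(8) ≥ 1596.

Largest n = 1595; hence R_6(8) > 1595.


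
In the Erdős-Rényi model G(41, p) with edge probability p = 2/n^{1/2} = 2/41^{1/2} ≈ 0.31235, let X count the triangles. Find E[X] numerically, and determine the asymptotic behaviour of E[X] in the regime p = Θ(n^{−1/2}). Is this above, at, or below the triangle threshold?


Number of potential triangles: C(41, 3) = 10660.
Each occurs with probability p³ ≈ (0.31235)³ ≈ 3.0472929e-02.
By linearity: E[X] = C(41, 3)·p³ ≈ 10660 · 3.0472929e-02 ≈ 324.84142.
Since α = 1/2 < 1, p = c/n^{1/2} ≫ 1/n is above the triangle threshold p ~ 1/n. Asymptotically E[X] ~ (c³/6)·n^{3(1−α)} = (2³/6)·n^{1.5} → ∞; triangles are abundant w.h.p.

E[X] ≈ 324.84142; in regime p = Θ(1/n^{1/2}) E[X] diverges (above the triangle threshold p ~ 1/n).


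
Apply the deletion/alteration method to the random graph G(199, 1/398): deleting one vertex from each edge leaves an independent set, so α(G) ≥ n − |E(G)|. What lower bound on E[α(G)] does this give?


E[|E(G)|] = C(199, 2)·p = 19701 · (1/398) = 99/2.
E[α(G)] ≥ n − E[|E(G)|] = 199 − 99/2 = 299/2.
Numerically: ≈ 149.500.
(This is only a lower bound; the true E[α(G)] may be larger.)

E[α(G)] ≥ 299/2 ≈ 149.500.


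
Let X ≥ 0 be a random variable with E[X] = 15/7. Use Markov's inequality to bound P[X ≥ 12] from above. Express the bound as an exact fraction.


μ = E[X] = 15/7, a = 12.
Markov: P[X ≥ 12] ≤ μ/a = (15/7)/12 = 5/28.
Numerically: ≈ 0.17857.
(Since a = 12 > μ = 2.14286, the bound 5/28 is < 1 and informative.)

P[X ≥ 12] ≤ 5/28 ≈ 0.17857.


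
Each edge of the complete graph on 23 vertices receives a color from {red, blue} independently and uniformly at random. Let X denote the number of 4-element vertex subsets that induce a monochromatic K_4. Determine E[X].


Let X = Σ_S X_S over the C(23, 4) = 8855 subsets S of size 4, where X_S = 1 if the K_4 on S is monochromatic.
For a fixed S, the K_4 on S has C(4, 2) = 6 edges. P[all 6 edges red] = (1/2)^6, and likewise for blue, so P[monochromatic] = 2·(1/2)^6 = 2^{1 − 6} = 1/32.
By linearity: E[X] = C(23, 4) · 2^{1 − 6} = 8855 · 1/32 = 8855/32.
Numerically: E[X] ≈ 276.71875.

E[X] = C(23,4)·2^(1−C(4,2)) = 8855/32 ≈ 276.71875.


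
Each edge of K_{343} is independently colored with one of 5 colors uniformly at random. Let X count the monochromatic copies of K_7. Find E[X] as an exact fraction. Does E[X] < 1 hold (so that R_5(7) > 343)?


E[X] = C(343, 7) · 5^{1 − 21} = 104200375748469 · 5^{−20} = 104200375748469/95367431640625.
As a reduced fraction: E[X] = 104200375748469/95367431640625 ≈ 1.093.
Is E[X] < 1? NO.
Since E[X] ≥ 1, the first-moment bound is inconclusive at n = 343; it does NOT by itself certify R_5(7) > 343.

E[X] = 104200375748469/95367431640625 ≈ 1.093; E[X] ≥ 1; first-moment method inconclusive here.


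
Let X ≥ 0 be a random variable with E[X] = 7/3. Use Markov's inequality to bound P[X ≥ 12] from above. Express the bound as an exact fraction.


μ = E[X] = 7/3, a = 12.
Markov: P[X ≥ 12] ≤ μ/a = (7/3)/12 = 7/36.
Numerically: ≈ 0.194.
(Since a = 12 > μ = 2.333, the bound 7/36 is < 1 and informative.)

P[X ≥ 12] ≤ 7/36 ≈ 0.194.


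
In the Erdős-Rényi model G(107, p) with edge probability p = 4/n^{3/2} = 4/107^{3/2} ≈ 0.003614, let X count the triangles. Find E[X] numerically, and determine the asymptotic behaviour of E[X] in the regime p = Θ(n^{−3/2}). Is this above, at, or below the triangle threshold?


Number of potential triangles: C(107, 3) = 198485.
Each occurs with probability p³ ≈ (0.003614)³ ≈ 4.7201193e-08.
By linearity: E[X] = C(107, 3)·p³ ≈ 198485 · 4.7201193e-08 ≈ 0.00937.
Since α = 3/2 > 1, p = c/n^{3/2} = o(1/n) is below the triangle threshold p ~ 1/n. Asymptotically E[X] ~ (c³/6)·n^{3(1−α)} = (4³/6)·n^{-1.5} → 0, so by Markov's inequality G has no triangles w.h.p.

E[X] ≈ 0.00937; in regime p = Θ(1/n^{3/2}) E[X] tends to 0 (below the triangle threshold p ~ 1/n).


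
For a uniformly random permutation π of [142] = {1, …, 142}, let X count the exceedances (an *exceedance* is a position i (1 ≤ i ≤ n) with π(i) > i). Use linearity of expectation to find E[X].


Write X = Σ_{i=1}^{142} X_i, where X_i = 1_{π(i) > i}.
For each fixed i, π(i) is uniform over {1, …, 142} (marginal of a uniform permutation), so P[π(i) > i] = (n − i)/n. Summing: Σ_{i=1}^{142} (n − i)/n = (0 + 1 + … + 141)/142 = 142(142 − 1)/(2·142) = (142 − 1)/2.
Hence E[X] = Σ_{i=1}^{142} (142 − i)/142 = 141/2 ≈ 70.500000.

E[X] = 141/2 = 70.500000.


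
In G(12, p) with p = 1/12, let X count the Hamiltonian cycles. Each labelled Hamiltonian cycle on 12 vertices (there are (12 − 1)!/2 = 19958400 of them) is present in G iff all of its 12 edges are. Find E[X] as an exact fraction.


K_12 has (12 − 1)!/2 = 19958400 labelled Hamiltonian cycles.
For each such Hamiltonian cycle H, let X_H = 1 if all 12 edges of H are present in G. Then P[X_H = 1] = p^{12} = (1/12)^{12} = 1/8916100448256.
By linearity: E[X] = Σ_H E[X_H] = 19958400 · p^{12} = 19958400 · 1/8916100448256 = 1925/859963392.
Numerically: E[X] ≈ 2.24e-06.

E[X] = 19958400 · (1/12)^{12} = 1925/859963392 ≈ 2.24e-06.


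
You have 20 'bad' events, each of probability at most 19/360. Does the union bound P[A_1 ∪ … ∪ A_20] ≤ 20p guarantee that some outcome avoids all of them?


Union bound: P[∪_{i=1}^{20} A_i] ≤ Σ_i P[A_i] ≤ 20·p = 20·(19/360) = 19/18.
Numerically: 19/18 ≈ 1.055556.
Is 19/18 < 1? NO.
Since the bound 19/18 is ≥ 1, the union bound is uninformative here; it does NOT by itself certify existence.

20·p = 19/18 ≈ 1.055556; existence NOT certified by the union bound.


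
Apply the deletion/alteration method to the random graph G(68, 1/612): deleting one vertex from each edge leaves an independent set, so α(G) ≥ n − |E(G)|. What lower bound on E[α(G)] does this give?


E[|E(G)|] = C(68, 2)·p = 2278 · (1/612) = 67/18.
E[α(G)] ≥ n − E[|E(G)|] = 68 − 67/18 = 1157/18.
Numerically: ≈ 64.277778.
(This is only a lower bound; the true E[α(G)] may be larger.)

E[α(G)] ≥ 1157/18 ≈ 64.277778.


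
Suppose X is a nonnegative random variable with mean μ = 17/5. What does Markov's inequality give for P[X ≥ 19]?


μ = E[X] = 17/5, a = 19.
Markov: P[X ≥ 19] ≤ μ/a = (17/5)/19 = 17/95.
Numerically: ≈ 0.17895.
(Since a = 19 > μ = 3.40000, the bound 17/95 is < 1 and informative.)

P[X ≥ 19] ≤ 17/95 ≈ 0.17895.


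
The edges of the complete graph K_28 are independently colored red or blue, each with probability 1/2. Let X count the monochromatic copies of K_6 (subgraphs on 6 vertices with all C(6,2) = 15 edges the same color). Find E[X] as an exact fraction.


Let X = Σ_S X_S over the C(28, 6) = 376740 subsets S of size 6, where X_S = 1 if the K_6 on S is monochromatic.
For a fixed S, the K_6 on S has C(6, 2) = 15 edges. P[all 15 edges red] = (1/2)^15, and likewise for blue, so P[monochromatic] = 2·(1/2)^15 = 2^{1 − 15} = 1/16384.
Summing: E[X] = C(28, 6) · 2^{1 − 15} = 376740 · 1/16384 = 94185/4096.
Numerically: E[X] ≈ 22.99438.

E[X] = C(28,6)·2^(1−C(6,2)) = 94185/4096 ≈ 22.99438.


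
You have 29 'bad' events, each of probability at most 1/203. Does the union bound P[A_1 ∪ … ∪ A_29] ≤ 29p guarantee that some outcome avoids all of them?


Union bound: P[∪_{i=1}^{29} A_i] ≤ Σ_i P[A_i] ≤ 29·p = 29·(1/203) = 1/7.
Numerically: 1/7 ≈ 0.1429.
Is 1/7 < 1? YES.
Since P[∪ A_i] ≤ 1/7 < 1, the complement has P[∩ A_i^c] ≥ 1 − 1/7 = 6/7 > 0, so some outcome avoids every A_i.

29·p = 1/7 ≈ 0.1429; existence CERTIFIED by the union bound.


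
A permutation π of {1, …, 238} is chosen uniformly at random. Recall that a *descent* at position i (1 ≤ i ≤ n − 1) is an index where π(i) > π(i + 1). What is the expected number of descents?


Write X = Σ X_I over i = 1, …, 237, with X_I the indicator of one descent.
There are 237 indicators.
For each fixed i, the pair (π(i), π(i+1)) is a uniformly random ordered pair of distinct values from {1, …, 238}; by symmetry P[π(i) > π(i+1)] = 1/2.
By linearity: E[X] = 237 · (1/2) = (238 − 1) · (1/2) = 237/2 ≈ 118.50000.

E[X] = 237/2 = 118.50000.


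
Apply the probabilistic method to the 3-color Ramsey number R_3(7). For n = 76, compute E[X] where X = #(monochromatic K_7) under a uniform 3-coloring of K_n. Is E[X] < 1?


E[X] = C(76, 7) · 3^{1 − 21} = 2186189400 · 3^{−20} = 2186189400/3486784401.
As a reduced fraction: E[X] = 728729800/1162261467 ≈ 0.627.
Is E[X] < 1? YES.
Since E[X] < 1, there exists a 3-coloring of K_{76} with no monochromatic K_7; hence R_3(7) > 76.

E[X] = 728729800/1162261467 ≈ 0.627; E[X] < 1, so R_3(7) > 76.


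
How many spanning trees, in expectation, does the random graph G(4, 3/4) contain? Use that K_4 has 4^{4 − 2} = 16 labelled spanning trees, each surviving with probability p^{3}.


K_4 has 4^{4 − 2} = 16 labelled spanning trees.
For each such spanning tree H, let X_H = 1 if all 3 edges of H are present in G. Then P[X_H = 1] = p^{3} = (3/4)^{3} = 27/64.
By linearity of expectation: E[X] = Σ_H E[X_H] = 16 · p^{3} = 16 · 27/64 = 27/4.
Numerically: E[X] ≈ 6.75.

E[X] = 16 · (3/4)^{3} = 27/4 ≈ 6.75.


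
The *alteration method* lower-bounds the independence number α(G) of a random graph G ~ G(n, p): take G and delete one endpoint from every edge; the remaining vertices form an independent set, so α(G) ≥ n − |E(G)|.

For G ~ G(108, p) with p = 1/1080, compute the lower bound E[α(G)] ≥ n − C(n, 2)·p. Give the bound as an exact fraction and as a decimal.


E[|E(G)|] = C(108, 2)·p = 5778 · (1/1080) = 107/20.
E[α(G)] ≥ n − E[|E(G)|] = 108 − 107/20 = 2053/20.
Numerically: ≈ 102.650.
(This is only a lower bound; the true E[α(G)] may be larger.)

E[α(G)] ≥ 2053/20 ≈ 102.650.


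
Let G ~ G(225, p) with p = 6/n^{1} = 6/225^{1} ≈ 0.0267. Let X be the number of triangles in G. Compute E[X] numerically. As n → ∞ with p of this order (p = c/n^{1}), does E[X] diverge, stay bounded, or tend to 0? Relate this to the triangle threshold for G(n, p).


Number of potential triangles: C(225, 3) = 1873200.
Each occurs with probability p³ ≈ (0.0267)³ ≈ 1.89630e-05.
By linearity: E[X] = C(225, 3)·p³ ≈ 1873200 · 1.89630e-05 ≈ 35.521.
Here α = 1, so p = 6/n is exactly at the triangle threshold p ~ 1/n. Asymptotically E[X] → c³/6 = 6³/6 = 36 ≈ 36.000, a bounded constant. In this regime the triangle count is asymptotically Poisson(c³/6).

E[X] ≈ 35.521; in regime p = Θ(1/n^{1}) E[X] stays bounded (at the triangle threshold p ~ 1/n).


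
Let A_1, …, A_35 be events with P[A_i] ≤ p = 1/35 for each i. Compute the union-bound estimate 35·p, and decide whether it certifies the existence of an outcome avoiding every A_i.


Union bound: P[∪_{i=1}^{35} A_i] ≤ Σ_i P[A_i] ≤ 35·p = 35·(1/35) = 1.
Numerically: 1 ≈ 1.000.
Is 1 < 1? NO.
Since the bound 1 is ≥ 1, the union bound is uninformative here; it does NOT by itself certify existence.

35·p = 1 ≈ 1.000; existence NOT certified by the union bound.


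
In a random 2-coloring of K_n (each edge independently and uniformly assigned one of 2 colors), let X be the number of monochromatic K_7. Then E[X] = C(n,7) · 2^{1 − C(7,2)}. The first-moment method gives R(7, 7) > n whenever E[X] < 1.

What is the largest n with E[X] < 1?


We need C(n, 7) · 2^{1 − 21} < 1, i.e. C(n, 7) < 2^{21 − 1} = 1048576.
Check values of n near the boundary:
  n = 23: C(23, 7) = 245157; 245157 < 1048576? YES
  n = 24: C(24, 7) = 346104; 346104 < 1048576? YES
  n = 25: C(25, 7) = 480700; 480700 < 1048576? YES
  n = 26: C(26, 7) = 657800; 657800 < 1048576? YES
  n = 27: C(27, 7) = 888030; 888030 < 1048576? YES
  n = 28: C(28, 7) = 1184040; 1184040 < 1048576? NO
  n = 29: C(29, 7) = 1560780; 1560780 < 1048576? NO
The largest n with C(n, 7) < 1048576 is n = 27 (where E[X] = 444015/524288 ≈ 0.84689). Hence R(7, 7) > 27, i.e. R(7, 7) ≥ 28.

Largest n = 27; hence R(7, 7) > 27.


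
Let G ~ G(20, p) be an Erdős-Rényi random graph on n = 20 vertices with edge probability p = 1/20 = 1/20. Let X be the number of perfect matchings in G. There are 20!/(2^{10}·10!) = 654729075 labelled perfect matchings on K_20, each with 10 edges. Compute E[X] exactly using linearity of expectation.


K_20 has 20!/(2^{10}·10!) = 654729075 labelled perfect matchings.
For each such perfect matching H, let X_H = 1 if all 10 edges of H are present in G. Then P[X_H = 1] = p^{10} = (1/20)^{10} = 1/10240000000000.
By linearity of expectation: E[X] = Σ_H E[X_H] = 654729075 · p^{10} = 654729075 · 1/10240000000000 = 26189163/409600000000.
Numerically: E[X] ≈ 6.3938e-05.

E[X] = 654729075 · (1/20)^{10} = 26189163/409600000000 ≈ 6.3938e-05.


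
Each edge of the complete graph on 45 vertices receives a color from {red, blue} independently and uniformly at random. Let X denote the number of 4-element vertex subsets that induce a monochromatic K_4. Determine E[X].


Let X = Σ_S X_S over the C(45, 4) = 148995 subsets S of size 4, where X_S = 1 if the K_4 on S is monochromatic.
For a fixed S, the K_4 on S has C(4, 2) = 6 edges. P[all 6 edges red] = (1/2)^6, and likewise for blue, so P[monochromatic] = 2·(1/2)^6 = 2^{1 − 6} = 1/32.
By linearity: E[X] = C(45, 4) · 2^{1 − 6} = 148995 · 1/32 = 148995/32.
Numerically: E[X] ≈ 4656.093750.

E[X] = C(45,4)·2^(1−C(4,2)) = 148995/32 ≈ 4656.093750.


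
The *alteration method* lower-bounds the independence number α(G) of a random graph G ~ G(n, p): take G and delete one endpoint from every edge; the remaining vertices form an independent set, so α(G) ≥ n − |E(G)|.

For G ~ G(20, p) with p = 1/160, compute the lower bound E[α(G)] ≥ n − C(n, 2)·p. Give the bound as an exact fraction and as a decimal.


E[|E(G)|] = C(20, 2)·p = 190 · (1/160) = 19/16.
E[α(G)] ≥ n − E[|E(G)|] = 20 − 19/16 = 301/16.
Numerically: ≈ 18.81250.
(This is only a lower bound; the true E[α(G)] may be larger.)

E[α(G)] ≥ 301/16 ≈ 18.81250.
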